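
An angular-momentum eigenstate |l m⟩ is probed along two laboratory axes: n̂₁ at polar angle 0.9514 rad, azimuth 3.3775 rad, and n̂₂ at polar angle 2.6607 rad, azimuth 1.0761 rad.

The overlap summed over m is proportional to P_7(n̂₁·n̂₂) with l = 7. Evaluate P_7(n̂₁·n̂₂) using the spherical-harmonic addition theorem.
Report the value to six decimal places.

Summing Y*_{l m}(θ₁,φ₁)·Y_{l m}(θ₂,φ₂) over m ∈ [−7, 7]; prefactor 4π/(2·7+1) = 0.837758:
  term(m=-7) = (-0.000247, -0.000105)   from Y*(Ω₁)=(0.009547, -0.118255), Y(Ω₂)=(0.000716, -0.002150)
  term(m=-6) = (-0.001661, -0.004868)   from Y*(Ω₁)=(0.048972, 0.312695), Y(Ω₂)=(-0.016006, 0.002804)
  term(m=-5) = (0.015568, -0.027738)   from Y*(Ω₁)=(-0.169332, -0.410474), Y(Ω₂)=(0.044378, 0.056233)
  term(m=-4) = (0.054290, -0.012093)   from Y*(Ω₁)=(0.151804, 0.209447), Y(Ω₂)=(0.085313, -0.197373)
  term(m=-3) = (-0.062996, -0.045070)   from Y*(Ω₁)=(0.136167, 0.116501), Y(Ω₂)=(-0.430615, 0.037431)
  term(m=-2) = (-0.019247, -0.174922)   from Y*(Ω₁)=(-0.312719, -0.159565), Y(Ω₂)=(0.275286, 0.418892)
  term(m=-1) = (-0.002584, 0.002884)   from Y*(Ω₁)=(-0.035181, -0.008457), Y(Ω₂)=(0.050813, -0.094197)
  term(m=+0) = (0.153808, 0.000000)   from Y*(Ω₁)=(0.351645, -0.000000), Y(Ω₂)=(0.437395, 0.000000)
  term(m=+1) = (-0.002584, -0.002884)   from Y*(Ω₁)=(0.035181, -0.008457), Y(Ω₂)=(-0.050813, -0.094197)
  term(m=+2) = (-0.019247, 0.174922)   from Y*(Ω₁)=(-0.312719, 0.159565), Y(Ω₂)=(0.275286, -0.418892)
  term(m=+3) = (-0.062996, 0.045070)   from Y*(Ω₁)=(-0.136167, 0.116501), Y(Ω₂)=(0.430615, 0.037431)
  term(m=+4) = (0.054290, 0.012093)   from Y*(Ω₁)=(0.151804, -0.209447), Y(Ω₂)=(0.085313, 0.197373)
  term(m=+5) = (0.015568, 0.027738)   from Y*(Ω₁)=(0.169332, -0.410474), Y(Ω₂)=(-0.044378, 0.056233)
  term(m=+6) = (-0.001661, 0.004868)   from Y*(Ω₁)=(0.048972, -0.312695), Y(Ω₂)=(-0.016006, -0.002804)
  term(m=+7) = (-0.000247, 0.000105)   from Y*(Ω₁)=(-0.009547, -0.118255), Y(Ω₂)=(-0.000716, -0.002150)
Accumulated sum (0.120053, 0.000000); after 4π/(2l+1) scaling, (0.100575, 0.000000) ⇒ P_7 = 0.100575

0.100575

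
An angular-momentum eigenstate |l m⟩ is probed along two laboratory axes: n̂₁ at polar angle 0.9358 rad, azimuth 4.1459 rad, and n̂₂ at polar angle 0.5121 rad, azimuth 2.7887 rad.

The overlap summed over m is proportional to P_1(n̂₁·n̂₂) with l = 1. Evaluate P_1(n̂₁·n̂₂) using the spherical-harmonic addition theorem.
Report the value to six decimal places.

Summing Y*_{l m}(θ₁,φ₁)·Y_{l m}(θ₂,φ₂) over m ∈ [−1, 1]; prefactor 4π/(2·1+1) = 4.188790:
  [-1]  conj(Y_{1,-1})(Ω₁) = -0.149275-0.234699i ; Y_{1,-1}(Ω₂) = -0.158863-0.058511i ; Δ = +0.009982+0.046019i
  [+0]  conj(Y_{1,0})(Ω₁) = +0.289827-0.000000i ; Y_{1,0}(Ω₂) = +0.425923+0.000000i ; Δ = +0.123444+0.000000i
  [+1]  conj(Y_{1,1})(Ω₁) = +0.149275-0.234699i ; Y_{1,1}(Ω₂) = +0.158863-0.058511i ; Δ = +0.009982-0.046019i
Total Σ_m = +0.143407+0.000000i. Multiply by 4.188790: +0.600704+0.000000i. P_1(cos γ) = 0.600704

0.600704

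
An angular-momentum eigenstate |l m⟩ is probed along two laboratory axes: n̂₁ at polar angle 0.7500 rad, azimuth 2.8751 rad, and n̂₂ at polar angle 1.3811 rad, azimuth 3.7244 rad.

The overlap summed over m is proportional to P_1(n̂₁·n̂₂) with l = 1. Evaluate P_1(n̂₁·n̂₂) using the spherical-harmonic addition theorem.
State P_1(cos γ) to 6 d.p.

0.580120

Summing Y*_{l m}(θ₁,φ₁)·Y_{l m}(θ₂,φ₂) over m ∈ [−1, 1]; prefactor 4π/(2·1+1) = 4.188790:
  [-1]  conj(Y_{1,-1})(Ω₁) = -0.227189+0.062019i ; Y_{1,-1}(Ω₂) = -0.283286+0.186739i ; Δ = +0.052778-0.059994i
  [+0]  conj(Y_{1,0})(Ω₁) = +0.357505-0.000000i ; Y_{1,0}(Ω₂) = +0.092131+0.000000i ; Δ = +0.032937+0.000000i
  [+1]  conj(Y_{1,1})(Ω₁) = +0.227189+0.062019i ; Y_{1,1}(Ω₂) = +0.283286+0.186739i ; Δ = +0.052778+0.059994i
Total Σ_m = +0.138493+0.000000i. Multiply by 4.188790: +0.580120+0.000000i. P_1(cos γ) = 0.580120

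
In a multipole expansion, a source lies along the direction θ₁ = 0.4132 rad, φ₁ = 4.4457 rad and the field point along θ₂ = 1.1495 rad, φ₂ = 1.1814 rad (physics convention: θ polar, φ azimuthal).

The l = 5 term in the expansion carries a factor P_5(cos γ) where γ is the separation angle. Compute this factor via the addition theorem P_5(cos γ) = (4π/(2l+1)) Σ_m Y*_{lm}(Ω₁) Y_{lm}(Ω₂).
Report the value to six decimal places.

0.020335

Expand P_5 via completeness: Σ_{m} conj(Y_{5,m}) at Ω₁ times Y_{5,m} at Ω₂ —
  [-5]  conj(Y_{5,-5})(Ω₁) = -0.00471 - 0.00114j ; Y_{5,-5}(Ω₂) = 0.27319 + 0.10791j ; Δ = -0.00116 - 0.00082j
  [-4]  conj(Y_{5,-4})(Ω₁) = 0.01688 - 0.03060j ; Y_{5,-4}(Ω₂) = 0.00550 + 0.41621j ; Δ = 0.01283 + 0.00686j
  [-3]  conj(Y_{5,-3})(Ω₁) = 0.10523 + 0.10218j ; Y_{5,-3}(Ω₂) = -0.12218 + 0.05203j ; Δ = -0.01817 - 0.00701j
  [-2]  conj(Y_{5,-2})(Ω₁) = -0.32676 + 0.19294j ; Y_{5,-2}(Ω₂) = 0.20470 + 0.20201j ; Δ = -0.10586 - 0.02652j
  [-1]  conj(Y_{5,-1})(Ω₁) = -0.13663 - 0.50013j ; Y_{5,-1}(Ω₂) = -0.08366 + 0.20387j ; Δ = 0.11339 + 0.01398j
  [+0]  conj(Y_{5,0})(Ω₁) = 0.06519 + 0.00000j ; Y_{5,0}(Ω₂) = 0.24179 + 0.00000j ; Δ = 0.01576 + 0.00000j
  [+1]  conj(Y_{5,1})(Ω₁) = 0.13663 - 0.50013j ; Y_{5,1}(Ω₂) = 0.08366 + 0.20387j ; Δ = 0.11339 - 0.01398j
  [+2]  conj(Y_{5,2})(Ω₁) = -0.32676 - 0.19294j ; Y_{5,2}(Ω₂) = 0.20470 - 0.20201j ; Δ = -0.10586 + 0.02652j
  [+3]  conj(Y_{5,3})(Ω₁) = -0.10523 + 0.10218j ; Y_{5,3}(Ω₂) = 0.12218 + 0.05203j ; Δ = -0.01817 + 0.00701j
  [+4]  conj(Y_{5,4})(Ω₁) = 0.01688 + 0.03060j ; Y_{5,4}(Ω₂) = 0.00550 - 0.41621j ; Δ = 0.01283 - 0.00686j
  [+5]  conj(Y_{5,5})(Ω₁) = 0.00471 - 0.00114j ; Y_{5,5}(Ω₂) = -0.27319 + 0.10791j ; Δ = -0.00116 + 0.00082j
Total Σ_m = 0.01780 + 0.00000j. Multiply by 1.142397: 0.02034 + 0.00000j. P_5(cos γ) = 0.020335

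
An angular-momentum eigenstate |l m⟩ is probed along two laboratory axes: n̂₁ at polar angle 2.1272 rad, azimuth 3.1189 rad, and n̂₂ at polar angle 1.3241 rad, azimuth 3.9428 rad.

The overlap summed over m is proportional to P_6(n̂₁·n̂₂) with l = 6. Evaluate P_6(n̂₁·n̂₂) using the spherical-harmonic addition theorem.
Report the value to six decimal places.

0.319389

Expand P_6 via completeness: Σ_{m} conj(Y_{6,m}) at Ω₁ times Y_{6,m} at Ω₂ —
  term(m=-6) = (0.016658, 0.070824)   from Y*(Ω₁)=(0.179441, -0.024584), Y(Ω₂)=(0.038047, 0.399904)
  term(m=-5) = (0.076407, -0.113406)   from Y*(Ω₁)=(0.387708, -0.044180), Y(Ω₂)=(0.227452, -0.266586)
  term(m=-4) = (0.041149, -0.006388)   from Y*(Ω₁)=(0.382086, -0.034778), Y(Ω₂)=(0.108321, -0.006859)
  term(m=-3) = (-0.003829, -0.003033)   from Y*(Ω₁)=(0.014333, -0.000977), Y(Ω₂)=(-0.251554, -0.228757)
  term(m=-2) = (0.000353, 0.004579)   from Y*(Ω₁)=(-0.340951, 0.015485), Y(Ω₂)=(-0.000425, -0.013450)
  term(m=-1) = (0.032622, -0.035236)   from Y*(Ω₁)=(-0.147844, 0.003356), Y(Ω₂)=(-0.225945, 0.233205)
  term(m=+0) = (0.003688, 0.000000)   from Y*(Ω₁)=(0.304692, -0.000000), Y(Ω₂)=(0.012102, 0.000000)
  term(m=+1) = (0.032622, 0.035236)   from Y*(Ω₁)=(0.147844, 0.003356), Y(Ω₂)=(0.225945, 0.233205)
  term(m=+2) = (0.000353, -0.004579)   from Y*(Ω₁)=(-0.340951, -0.015485), Y(Ω₂)=(-0.000425, 0.013450)
  term(m=+3) = (-0.003829, 0.003033)   from Y*(Ω₁)=(-0.014333, -0.000977), Y(Ω₂)=(0.251554, -0.228757)
  term(m=+4) = (0.041149, 0.006388)   from Y*(Ω₁)=(0.382086, 0.034778), Y(Ω₂)=(0.108321, 0.006859)
  term(m=+5) = (0.076407, 0.113406)   from Y*(Ω₁)=(-0.387708, -0.044180), Y(Ω₂)=(-0.227452, -0.266586)
  term(m=+6) = (0.016658, -0.070824)   from Y*(Ω₁)=(0.179441, 0.024584), Y(Ω₂)=(0.038047, -0.399904)
Σ over m = (0.330411, 0.000000); ×(4π/13) → (0.319389, 0.000000). Real part: 0.319389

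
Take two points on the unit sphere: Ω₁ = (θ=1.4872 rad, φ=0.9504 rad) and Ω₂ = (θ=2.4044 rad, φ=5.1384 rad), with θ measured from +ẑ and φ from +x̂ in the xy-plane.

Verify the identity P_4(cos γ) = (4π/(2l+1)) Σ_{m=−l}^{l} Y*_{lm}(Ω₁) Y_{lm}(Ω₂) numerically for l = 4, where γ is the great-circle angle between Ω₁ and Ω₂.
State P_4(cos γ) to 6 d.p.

Term-by-term m-sum for l=4 (normalisation 4π/9 = 1.396263):
  [-4]  conj(Y_{4,-4})(Ω₁) = -0.344738-0.267557i ; Y_{4,-4}(Ω₂) = -0.012005-0.089558i ; Δ = -0.019823+0.034086i
  [-3]  conj(Y_{4,-3})(Ω₁) = -0.099092+0.029613i ; Y_{4,-3}(Ω₂) = +0.269505+0.081236i ; Δ = -0.029111-0.000069i
  [-2]  conj(Y_{4,-2})(Ω₁) = +0.102392-0.298929i ; Y_{4,-2}(Ω₂) = -0.282369+0.322743i ; Δ = +0.067565+0.117454i
  [-1]  conj(Y_{4,-1})(Ω₁) = -0.067537-0.094523i ; Y_{4,-1}(Ω₂) = -0.081428-0.179436i ; Δ = -0.011461+0.019816i
  [+0]  conj(Y_{4,0})(Ω₁) = +0.295410-0.000000i ; Y_{4,0}(Ω₂) = -0.309768+0.000000i ; Δ = -0.091509+0.000000i
  [+1]  conj(Y_{4,1})(Ω₁) = +0.067537-0.094523i ; Y_{4,1}(Ω₂) = +0.081428-0.179436i ; Δ = -0.011461-0.019816i
  [+2]  conj(Y_{4,2})(Ω₁) = +0.102392+0.298929i ; Y_{4,2}(Ω₂) = -0.282369-0.322743i ; Δ = +0.067565-0.117454i
  [+3]  conj(Y_{4,3})(Ω₁) = +0.099092+0.029613i ; Y_{4,3}(Ω₂) = -0.269505+0.081236i ; Δ = -0.029111+0.000069i
  [+4]  conj(Y_{4,4})(Ω₁) = -0.344738+0.267557i ; Y_{4,4}(Ω₂) = -0.012005+0.089558i ; Δ = -0.019823-0.034086i
Σ over m = -0.077171+0.000000i; ×(4π/9) → -0.107751+0.000000i. Real part: -0.107751

-0.107751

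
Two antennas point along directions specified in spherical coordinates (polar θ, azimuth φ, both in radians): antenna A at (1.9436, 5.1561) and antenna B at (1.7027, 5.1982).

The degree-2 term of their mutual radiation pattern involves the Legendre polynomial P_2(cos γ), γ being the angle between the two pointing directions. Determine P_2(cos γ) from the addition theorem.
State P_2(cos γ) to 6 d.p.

Expand P_2 via completeness: Σ_{m} conj(Y_{2,m}) at Ω₁ times Y_{2,m} at Ω₂ —
  term(m=-2) = +0.126724-0.010695i   from Y*(Ω₁)=-0.211543-0.259798i, Y(Ω₂)=-0.214075+0.313468i
  term(m=-1) = +0.026372-0.001111i   from Y*(Ω₁)=-0.112499+0.236679i, Y(Ω₂)=-0.047031-0.089070i
  term(m=+0) = +0.056776+0.000000i   from Y*(Ω₁)=-0.189870-0.000000i, Y(Ω₂)=-0.299025+0.000000i
  term(m=+1) = +0.026372+0.001111i   from Y*(Ω₁)=+0.112499+0.236679i, Y(Ω₂)=+0.047031-0.089070i
  term(m=+2) = +0.126724+0.010695i   from Y*(Ω₁)=-0.211543+0.259798i, Y(Ω₂)=-0.214075-0.313468i
Total Σ_m = +0.362969+0.000000i. Multiply by 2.513274: +0.912239+0.000000i. P_2(cos γ) = 0.912239

0.912239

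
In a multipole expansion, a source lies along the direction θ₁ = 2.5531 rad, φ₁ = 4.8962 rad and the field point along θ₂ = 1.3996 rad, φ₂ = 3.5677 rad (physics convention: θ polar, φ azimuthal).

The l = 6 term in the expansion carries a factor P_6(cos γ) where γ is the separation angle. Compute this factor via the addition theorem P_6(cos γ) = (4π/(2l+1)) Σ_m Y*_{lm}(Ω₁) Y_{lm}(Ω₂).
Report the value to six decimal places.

Summing Y*_{l m}(θ₁,φ₁)·Y_{l m}(θ₂,φ₂) over m ∈ [−6, 6]; prefactor 4π/(2·6+1) = 0.966644:
  m=-6: Y*=(-0.006375, -0.012615)  Y=(-0.368706, -0.244181)  product (-0.000730, 0.006208)
  m=-5: Y*=(-0.058330, 0.044503)  Y=(0.140629, 0.224436)  product (-0.018191, -0.006833)
  m=-4: Y*=(0.166092, 0.150215)  Y=(0.030509, 0.226943)  product (-0.029023, 0.042276)
  m=-3: Y*=(0.223860, -0.363953)  Y=(0.082065, -0.272543)  product (-0.080822, -0.090879)
  m=-2: Y*=(-0.406700, -0.156632)  Y=(0.105215, -0.120306)  product (-0.061635, 0.032448)
  m=-1: Y*=(-0.001399, 0.007526)  Y=(-0.261792, 0.118832)  product (-0.000528, -0.002137)
  m=+0: Y*=(-0.421776, -0.000000)  Y=(-0.140633, 0.000000)  product (0.059316, 0.000000)
  m=+1: Y*=(0.001399, 0.007526)  Y=(0.261792, 0.118832)  product (-0.000528, 0.002137)
  m=+2: Y*=(-0.406700, 0.156632)  Y=(0.105215, 0.120306)  product (-0.061635, -0.032448)
  m=+3: Y*=(-0.223860, -0.363953)  Y=(-0.082065, -0.272543)  product (-0.080822, 0.090879)
  m=+4: Y*=(0.166092, -0.150215)  Y=(0.030509, -0.226943)  product (-0.029023, -0.042276)
  m=+5: Y*=(0.058330, 0.044503)  Y=(-0.140629, 0.224436)  product (-0.018191, 0.006833)
  m=+6: Y*=(-0.006375, 0.012615)  Y=(-0.368706, 0.244181)  product (-0.000730, -0.006208)
Σ over m = (-0.322541, 0.000000); ×(4π/13) → (-0.311782, 0.000000). Real part: -0.311782

-0.311782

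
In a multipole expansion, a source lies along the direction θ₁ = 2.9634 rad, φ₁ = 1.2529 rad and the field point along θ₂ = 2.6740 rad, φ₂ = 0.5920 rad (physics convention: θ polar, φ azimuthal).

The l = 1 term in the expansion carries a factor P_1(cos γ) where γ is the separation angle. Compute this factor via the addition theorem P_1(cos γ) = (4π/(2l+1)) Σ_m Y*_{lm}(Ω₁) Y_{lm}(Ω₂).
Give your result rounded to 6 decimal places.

Term-by-term m-sum for l=1 (normalisation 4π/3 = 4.188790):
  [-1]  conj(Y_{1,-1})(Ω₁) = (0.019141, 0.058171) ; Y_{1,-1}(Ω₂) = (0.129227, -0.086899) ; Δ = (0.007529, 0.005854)
  [+0]  conj(Y_{1,0})(Ω₁) = (-0.480866, -0.000000) ; Y_{1,0}(Ω₂) = (-0.436154, 0.000000) ; Δ = (0.209732, 0.000000)
  [+1]  conj(Y_{1,1})(Ω₁) = (-0.019141, 0.058171) ; Y_{1,1}(Ω₂) = (-0.129227, -0.086899) ; Δ = (0.007529, -0.005854)
Total Σ_m = (0.224789, 0.000000). Multiply by 4.188790: (0.941593, 0.000000). P_1(cos γ) = 0.941593

0.941593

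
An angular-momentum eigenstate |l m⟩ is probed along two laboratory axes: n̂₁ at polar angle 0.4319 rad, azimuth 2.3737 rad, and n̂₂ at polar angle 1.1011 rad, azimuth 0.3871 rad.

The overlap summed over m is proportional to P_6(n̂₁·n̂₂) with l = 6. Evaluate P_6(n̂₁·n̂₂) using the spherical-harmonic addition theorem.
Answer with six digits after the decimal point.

Term-by-term m-sum for l=6 (normalisation 4π/13 = 0.966644):
  m=-6: -0.00027 + 0.00258j × -0.16586 - 0.17740j = 0.00050 - 0.00038j  (running Σ = 0.00050 - 0.00038j)
  m=-5: 0.01497 - 0.01255j × -0.15231 - 0.39894j = -0.00729 - 0.00406j  (running Σ = -0.00678 - 0.00444j)
  m=-4: -0.08821 - 0.00619j × 0.00633 - 0.28268j = -0.00231 + 0.02490j  (running Σ = -0.00909 + 0.02046j)
  m=-3: 0.17628 + 0.19584j × -0.06213 + 0.14315j = -0.03899 + 0.01307j  (running Σ = -0.04808 + 0.03352j)
  m=-2: 0.01718 - 0.49064j × -0.24118 + 0.23584j = 0.11157 + 0.12239j  (running Σ = 0.06349 + 0.15591j)
  m=-1: -0.30478 + 0.29429j × 0.03682 - 0.01501j = -0.00680 + 0.01541j  (running Σ = 0.05668 + 0.17132j)
  m=0: -0.19544 + 0.00000j × 0.33542 + 0.00000j = -0.06556 + 0.00000j  (running Σ = -0.00887 + 0.17132j)
  m=1: 0.30478 + 0.29429j × -0.03682 - 0.01501j = -0.00680 - 0.01541j  (running Σ = -0.01568 + 0.15591j)
  m=2: 0.01718 + 0.49064j × -0.24118 - 0.23584j = 0.11157 - 0.12239j  (running Σ = 0.09589 + 0.03352j)
  m=3: -0.17628 + 0.19584j × 0.06213 + 0.14315j = -0.03899 - 0.01307j  (running Σ = 0.05690 + 0.02046j)
  m=4: -0.08821 + 0.00619j × 0.00633 + 0.28268j = -0.00231 - 0.02490j  (running Σ = 0.05460 - 0.00444j)
  m=5: -0.01497 - 0.01255j × 0.15231 - 0.39894j = -0.00729 + 0.00406j  (running Σ = 0.04731 - 0.00038j)
  m=6: -0.00027 - 0.00258j × -0.16586 + 0.17740j = 0.00050 + 0.00038j  (running Σ = 0.04781 + 0.00000j)
Total Σ_m = 0.04781 + 0.00000j. Multiply by 0.966644: 0.04622 + 0.00000j. P_6(cos γ) = 0.046218

0.046218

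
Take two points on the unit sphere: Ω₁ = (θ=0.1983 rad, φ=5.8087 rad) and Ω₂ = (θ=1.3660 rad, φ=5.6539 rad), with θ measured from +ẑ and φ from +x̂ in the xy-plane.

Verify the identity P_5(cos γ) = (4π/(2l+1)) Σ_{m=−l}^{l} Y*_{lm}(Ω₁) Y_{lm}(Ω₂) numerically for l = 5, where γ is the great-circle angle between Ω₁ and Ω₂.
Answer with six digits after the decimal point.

Term-by-term m-sum for l=5 (normalisation 4π/11 = 1.142397):
  m=-5: Y*=-0.000099-0.000096i  Y=-0.417616-0.002019i  product +0.000041+0.000040i
  m=-4: Y*=-0.000696-0.002052i  Y=-0.222541+0.160374i  product +0.000484+0.000345i
  m=-3: Y*=+0.002971-0.020017i  Y=+0.063553-0.193682i  product -0.003688-0.001848i
  m=-2: Y*=+0.070754-0.098727i  Y=-0.088901-0.275419i  product -0.033481-0.010710i
  m=-1: Y*=+0.389792-0.200206i  Y=+0.115834+0.084330i  product +0.062034+0.009680i
  m=+0: Y*=+0.678953-0.000000i  Y=+0.290465+0.000000i  product +0.197212+0.000000i
  m=+1: Y*=-0.389792-0.200206i  Y=-0.115834+0.084330i  product +0.062034-0.009680i
  m=+2: Y*=+0.070754+0.098727i  Y=-0.088901+0.275419i  product -0.033481+0.010710i
  m=+3: Y*=-0.002971-0.020017i  Y=-0.063553-0.193682i  product -0.003688+0.001848i
  m=+4: Y*=-0.000696+0.002052i  Y=-0.222541-0.160374i  product +0.000484-0.000345i
  m=+5: Y*=+0.000099-0.000096i  Y=+0.417616-0.002019i  product +0.000041-0.000040i
Accumulated sum +0.247993+0.000000i; after 4π/(2l+1) scaling, +0.283306+0.000000i ⇒ P_5 = 0.283306

0.283306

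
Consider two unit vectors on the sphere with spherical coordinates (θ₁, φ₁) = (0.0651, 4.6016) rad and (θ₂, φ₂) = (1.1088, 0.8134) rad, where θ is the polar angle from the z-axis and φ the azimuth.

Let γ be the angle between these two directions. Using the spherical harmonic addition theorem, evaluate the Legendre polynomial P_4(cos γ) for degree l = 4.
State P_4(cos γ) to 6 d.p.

-0.109828

Summing Y*_{l m}(θ₁,φ₁)·Y_{l m}(θ₂,φ₂) over m ∈ [−4, 4]; prefactor 4π/(2·4+1) = 1.396263:
  m=-4: Y*=(0.000007, -0.000003)  Y=(-0.282375, 0.031761)  product (-0.000002, 0.000001)
  m=-3: Y*=(0.000112, 0.000325)  Y=(-0.305730, -0.258242)  product (0.000050, -0.000128)
  m=-2: Y*=(-0.008246, 0.001858)  Y=(-0.005863, -0.104584)  product (0.000243, 0.000851)
  m=-1: Y*=(-0.013481, -0.121187)  Y=(-0.208698, 0.220726)  product (0.029563, 0.022316)
  m=+0: Y*=(0.828443, -0.000000)  Y=(-0.167017, 0.000000)  product (-0.138364, 0.000000)
  m=+1: Y*=(0.013481, -0.121187)  Y=(0.208698, 0.220726)  product (0.029563, -0.022316)
  m=+2: Y*=(-0.008246, -0.001858)  Y=(-0.005863, 0.104584)  product (0.000243, -0.000851)
  m=+3: Y*=(-0.000112, 0.000325)  Y=(0.305730, -0.258242)  product (0.000050, 0.000128)
  m=+4: Y*=(0.000007, 0.000003)  Y=(-0.282375, -0.031761)  product (-0.000002, -0.000001)
Accumulated sum (-0.078658, -0.000000); after 4π/(2l+1) scaling, (-0.109828, -0.000000) ⇒ P_4 = -0.109828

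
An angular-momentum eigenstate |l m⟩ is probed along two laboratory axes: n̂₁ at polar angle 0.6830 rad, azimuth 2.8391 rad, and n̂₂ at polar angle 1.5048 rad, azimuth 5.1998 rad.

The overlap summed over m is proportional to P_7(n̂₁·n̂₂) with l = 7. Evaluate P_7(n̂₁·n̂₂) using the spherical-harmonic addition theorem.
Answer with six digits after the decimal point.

Summing Y*_{l m}(θ₁,φ₁)·Y_{l m}(θ₂,φ₂) over m ∈ [−7, 7]; prefactor 4π/(2·7+1) = 0.837758:
  m=-7: 0.01037 + 0.01704j × 0.13149 + 0.47459j = -0.00672 + 0.00716j  (running Σ = -0.00672 + 0.00716j)
  m=-6: -0.02217 - 0.08899j × 0.11893 + 0.02624j = -0.00030 - 0.01117j  (running Σ = -0.00702 - 0.00400j)
  m=-5: -0.01461 + 0.25022j × -0.22179 + 0.26090j = -0.06204 - 0.05931j  (running Σ = -0.06907 - 0.06331j)
  m=-4: 0.15375 - 0.40744j × 0.05223 + 0.13120j = 0.06149 - 0.00111j  (running Σ = -0.00758 - 0.06442j)
  m=-3: -0.25787 + 0.32999j × -0.29673 - 0.03234j = 0.08719 - 0.08958j  (running Σ = 0.07961 - 0.15400j)
  m=-2: 0.02323 - 0.01606j × -0.08376 + 0.12349j = 0.00004 + 0.00421j  (running Σ = 0.07965 - 0.14978j)
  m=-1: 0.36665 - 0.11442j × -0.13200 - 0.24903j = -0.07689 - 0.07620j  (running Σ = 0.00276 - 0.22599j)
  m=0: -0.15389 + 0.00000j × -0.15150 + 0.00000j = 0.02332 + 0.00000j  (running Σ = 0.02607 - 0.22599j)
  m=1: -0.36665 - 0.11442j × 0.13200 - 0.24903j = -0.07689 + 0.07620j  (running Σ = -0.05082 - 0.14978j)
  m=2: 0.02323 + 0.01606j × -0.08376 - 0.12349j = 0.00004 - 0.00421j  (running Σ = -0.05078 - 0.15400j)
  m=3: 0.25787 + 0.32999j × 0.29673 - 0.03234j = 0.08719 + 0.08958j  (running Σ = 0.03640 - 0.06442j)
  m=4: 0.15375 + 0.40744j × 0.05223 - 0.13120j = 0.06149 + 0.00111j  (running Σ = 0.09789 - 0.06331j)
  m=5: 0.01461 + 0.25022j × 0.22179 + 0.26090j = -0.06204 + 0.05931j  (running Σ = 0.03585 - 0.00400j)
  m=6: -0.02217 + 0.08899j × 0.11893 - 0.02624j = -0.00030 + 0.01117j  (running Σ = 0.03555 + 0.00716j)
  m=7: -0.01037 + 0.01704j × -0.13149 + 0.47459j = -0.00672 - 0.00716j  (running Σ = 0.02883 + 0.00000j)
Total Σ_m = 0.02883 + 0.00000j. Multiply by 0.837758: 0.02415 + 0.00000j. P_7(cos γ) = 0.024149

0.024149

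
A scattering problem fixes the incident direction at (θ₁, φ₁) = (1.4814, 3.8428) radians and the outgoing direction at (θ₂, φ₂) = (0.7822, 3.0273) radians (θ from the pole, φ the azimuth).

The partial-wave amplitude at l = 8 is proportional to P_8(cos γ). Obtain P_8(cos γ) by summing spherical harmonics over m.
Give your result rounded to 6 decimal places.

0.056966

Addition theorem: P_8(cos γ) = (4π/17) Σ_m Y*_{lm}(Ω₁) Y_{lm}(Ω₂), m = −8…8:
  m=-8: (0.390182, -0.311369) × (0.019163, 0.024872) = (0.015221, 0.003738)  (running Σ = (0.015221, 0.003738))
  m=-7: (-0.034867, 0.175552) × (-0.088058, -0.090677) = (0.018989, -0.012297)  (running Σ = (0.034210, -0.008559))
  m=-6: (0.156578, 0.283141) × (0.233901, 0.191384) = (-0.017565, 0.096194)  (running Σ = (0.016645, 0.087635))
  m=-5: (-0.191505, -0.073056) × (-0.383857, -0.246834) = (0.055478, 0.075313)  (running Σ = (0.072123, 0.162948))
  m=-4: (-0.250401, 0.087665) × (0.327804, 0.161257) = (-0.096219, -0.011642)  (running Σ = (-0.024096, 0.151306))
  m=-3: (0.109403, -0.185518) × (0.042507, 0.015174) = (0.007465, -0.006226)  (running Σ = (-0.016631, 0.145080))
  m=-2: (-0.040003, -0.235323) × (-0.371934, -0.086531) = (-0.005484, 0.090986)  (running Σ = (-0.022115, 0.236066))
  m=-1: (0.167604, 0.141518) × (0.139001, 0.015956) = (0.021039, 0.022345)  (running Σ = (-0.001076, 0.258412))
  m=0: (0.230726, -0.000000) × (0.343337, 0.000000) = (0.079217, 0.000000)  (running Σ = (0.078141, 0.258412))
  m=1: (-0.167604, 0.141518) × (-0.139001, 0.015956) = (0.021039, -0.022345)  (running Σ = (0.099180, 0.236066))
  m=2: (-0.040003, 0.235323) × (-0.371934, 0.086531) = (-0.005484, -0.090986)  (running Σ = (0.093695, 0.145080))
  m=3: (-0.109403, -0.185518) × (-0.042507, 0.015174) = (0.007465, 0.006226)  (running Σ = (0.101161, 0.151306))
  m=4: (-0.250401, -0.087665) × (0.327804, -0.161257) = (-0.096219, 0.011642)  (running Σ = (0.004942, 0.162948))
  m=5: (0.191505, -0.073056) × (0.383857, -0.246834) = (0.055478, -0.075313)  (running Σ = (0.060419, 0.087635))
  m=6: (0.156578, -0.283141) × (0.233901, -0.191384) = (-0.017565, -0.096194)  (running Σ = (0.042854, -0.008559))
  m=7: (0.034867, 0.175552) × (0.088058, -0.090677) = (0.018989, 0.012297)  (running Σ = (0.061843, 0.003738))
  m=8: (0.390182, 0.311369) × (0.019163, -0.024872) = (0.015221, -0.003738)  (running Σ = (0.077064, -0.000000))
Σ over m = (0.077064, -0.000000); ×(4π/17) → (0.056966, -0.000000). Real part: 0.056966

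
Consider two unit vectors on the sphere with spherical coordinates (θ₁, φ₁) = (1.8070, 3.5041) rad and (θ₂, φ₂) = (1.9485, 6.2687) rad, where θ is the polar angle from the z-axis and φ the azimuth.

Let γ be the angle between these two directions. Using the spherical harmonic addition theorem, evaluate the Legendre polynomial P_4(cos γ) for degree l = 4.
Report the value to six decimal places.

Addition theorem: P_4(cos γ) = (4π/9) Σ_m Y*_{lm}(Ω₁) Y_{lm}(Ω₂), m = −4…4:
  m=-4: Y*=0.04763 + 0.39251j  Y=0.32979 + 0.01913j  product 0.00820 + 0.13036j
  m=-3: Y*=0.12508 + 0.23835j  Y=-0.37036 - 0.01610j  product -0.04249 - 0.09029j
  m=-2: Y*=-0.14595 - 0.12931j  Y=-0.01386 - 0.00040j  product 0.00197 + 0.00185j
  m=-1: Y*=-0.26334 - 0.09988j  Y=0.33209 + 0.00481j  product -0.08697 - 0.03443j
  m=+0: Y*=0.15467 + 0.00000j  Y=-0.04578 + 0.00000j  product -0.00708 + 0.00000j
  m=+1: Y*=0.26334 - 0.09988j  Y=-0.33209 + 0.00481j  product -0.08697 + 0.03443j
  m=+2: Y*=-0.14595 + 0.12931j  Y=-0.01386 + 0.00040j  product 0.00197 - 0.00185j
  m=+3: Y*=-0.12508 + 0.23835j  Y=0.37036 - 0.01610j  product -0.04249 + 0.09029j
  m=+4: Y*=0.04763 - 0.39251j  Y=0.32979 - 0.01913j  product 0.00820 - 0.13036j
Accumulated sum -0.24565 + 0.00000j; after 4π/(2l+1) scaling, -0.34300 + 0.00000j ⇒ P_4 = -0.342997

-0.342997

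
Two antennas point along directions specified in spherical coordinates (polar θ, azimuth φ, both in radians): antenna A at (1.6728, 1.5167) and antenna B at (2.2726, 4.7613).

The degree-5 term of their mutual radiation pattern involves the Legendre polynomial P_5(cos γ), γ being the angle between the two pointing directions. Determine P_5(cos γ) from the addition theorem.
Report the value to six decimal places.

0.348933

Expand P_5 via completeness: Σ_{m} conj(Y_{5,m}) at Ω₁ times Y_{5,m} at Ω₂ —
  m=-5: Y*=(0.120824, 0.435754)  Y=(0.029190, 0.116971)  product (-0.047444, 0.026853)
  m=-4: Y*=(-0.142956, 0.031426)  Y=(-0.316141, 0.062653)  product (0.043225, -0.018892)
  m=-3: Y*=(0.049894, 0.304738)  Y=(-0.061976, -0.419334)  product (0.124695, -0.039809)
  m=-2: Y*=(-0.164504, 0.017868)  Y=(0.159008, -0.015604)  product (-0.025879, 0.005408)
  m=-1: Y*=(0.014766, 0.272686)  Y=(-0.014195, -0.289997)  product (0.078868, -0.008153)
  m=+0: Y*=(-0.170068, -0.000000)  Y=(0.243979, 0.000000)  product (-0.041493, -0.000000)
  m=+1: Y*=(-0.014766, 0.272686)  Y=(0.014195, -0.289997)  product (0.078868, 0.008153)
  m=+2: Y*=(-0.164504, -0.017868)  Y=(0.159008, 0.015604)  product (-0.025879, -0.005408)
  m=+3: Y*=(-0.049894, 0.304738)  Y=(0.061976, -0.419334)  product (0.124695, 0.039809)
  m=+4: Y*=(-0.142956, -0.031426)  Y=(-0.316141, -0.062653)  product (0.043225, 0.018892)
  m=+5: Y*=(-0.120824, 0.435754)  Y=(-0.029190, 0.116971)  product (-0.047444, -0.026853)
Total Σ_m = (0.305439, 0.000000). Multiply by 1.142397: (0.348933, 0.000000). P_5(cos γ) = 0.348933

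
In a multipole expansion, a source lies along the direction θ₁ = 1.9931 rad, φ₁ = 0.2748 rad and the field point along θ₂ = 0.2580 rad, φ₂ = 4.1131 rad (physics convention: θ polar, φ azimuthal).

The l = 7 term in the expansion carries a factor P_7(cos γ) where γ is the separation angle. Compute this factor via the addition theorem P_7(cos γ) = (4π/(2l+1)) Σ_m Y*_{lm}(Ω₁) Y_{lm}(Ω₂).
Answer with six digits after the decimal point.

Term-by-term m-sum for l=7 (normalisation 4π/15 = 0.837758):
  m=-7: Y*=-0.090770+0.246519i  Y=-0.000031+0.000017i  product -0.000002-0.000009i
  m=-6: Y*=+0.034417-0.440325i  Y=+0.000449+0.000219i  product +0.000112-0.000190i
  m=-5: Y*=+0.053630+0.268989i  Y=-0.000640-0.004379i  product +0.001144-0.000407i
  m=-4: Y*=+0.077204+0.151387i  Y=-0.020245+0.018651i  product -0.004386-0.001625i
  m=-3: Y*=-0.230989-0.249748i  Y=+0.118679+0.027421i  product -0.020565-0.035974i
  m=-2: Y*=-0.025333-0.015518i  Y=-0.133054-0.340799i  product -0.001918+0.010698i
  m=-1: Y*=+0.322060+0.090799i  Y=-0.359567+0.526380i  product -0.163597+0.136878i
  m=+0: Y*=-0.011012-0.000000i  Y=+0.286374+0.000000i  product -0.003153-0.000000i
  m=+1: Y*=-0.322060+0.090799i  Y=+0.359567+0.526380i  product -0.163597-0.136878i
  m=+2: Y*=-0.025333+0.015518i  Y=-0.133054+0.340799i  product -0.001918-0.010698i
  m=+3: Y*=+0.230989-0.249748i  Y=-0.118679+0.027421i  product -0.020565+0.035974i
  m=+4: Y*=+0.077204-0.151387i  Y=-0.020245-0.018651i  product -0.004386+0.001625i
  m=+5: Y*=-0.053630+0.268989i  Y=+0.000640-0.004379i  product +0.001144+0.000407i
  m=+6: Y*=+0.034417+0.440325i  Y=+0.000449-0.000219i  product +0.000112+0.000190i
  m=+7: Y*=+0.090770+0.246519i  Y=+0.000031+0.000017i  product -0.000002+0.000009i
Σ over m = -0.381578+0.000000i; ×(4π/15) → -0.319670+0.000000i. Real part: -0.319670

-0.319670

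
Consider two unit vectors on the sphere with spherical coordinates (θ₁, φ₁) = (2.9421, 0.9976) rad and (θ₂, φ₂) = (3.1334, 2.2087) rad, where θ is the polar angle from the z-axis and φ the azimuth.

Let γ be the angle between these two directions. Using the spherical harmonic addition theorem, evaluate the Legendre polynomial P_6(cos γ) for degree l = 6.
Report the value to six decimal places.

0.632429

Term-by-term m-sum for l=6 (normalisation 4π/13 = 0.966644):
  [-6]  conj(Y_{6,-6})(Ω₁) = (0.000028, -0.000009) ; Y_{6,-6}(Ω₂) = (0.000000, -0.000000) ; Δ = (0.000000, -0.000000)
  [-5]  conj(Y_{6,-5})(Ω₁) = (-0.000136, 0.000482) ; Y_{6,-5}(Ω₂) = (-0.000000, -0.000000) ; Δ = (0.000000, 0.000000)
  [-4]  conj(Y_{6,-4})(Ω₁) = (-0.003479, -0.003951) ; Y_{6,-4}(Ω₂) = (-0.000000, -0.000000) ; Δ = (0.000000, 0.000000)
  [-3]  conj(Y_{6,-3})(Ω₁) = (0.037190, -0.005575) ; Y_{6,-3}(Ω₂) = (-0.000003, 0.000001) ; Δ = (-0.000000, 0.000000)
  [-2]  conj(Y_{6,-2})(Ω₁) = (-0.074611, 0.165117) ; Y_{6,-2}(Ω₂) = (-0.000102, 0.000335) ; Δ = (-0.000048, -0.000042)
  [-1]  conj(Y_{6,-1})(Ω₁) = (-0.288037, -0.446232) ; Y_{6,-1}(Ω₂) = (0.016074, 0.021684) ; Δ = (0.005046, -0.013419)
  [+0]  conj(Y_{6,0})(Ω₁) = (0.633866, -0.000000) ; Y_{6,0}(Ω₂) = (1.016391, 0.000000) ; Δ = (0.644255, 0.000000)
  [+1]  conj(Y_{6,1})(Ω₁) = (0.288037, -0.446232) ; Y_{6,1}(Ω₂) = (-0.016074, 0.021684) ; Δ = (0.005046, 0.013419)
  [+2]  conj(Y_{6,2})(Ω₁) = (-0.074611, -0.165117) ; Y_{6,2}(Ω₂) = (-0.000102, -0.000335) ; Δ = (-0.000048, 0.000042)
  [+3]  conj(Y_{6,3})(Ω₁) = (-0.037190, -0.005575) ; Y_{6,3}(Ω₂) = (0.000003, 0.000001) ; Δ = (-0.000000, -0.000000)
  [+4]  conj(Y_{6,4})(Ω₁) = (-0.003479, 0.003951) ; Y_{6,4}(Ω₂) = (-0.000000, 0.000000) ; Δ = (0.000000, -0.000000)
  [+5]  conj(Y_{6,5})(Ω₁) = (0.000136, 0.000482) ; Y_{6,5}(Ω₂) = (0.000000, -0.000000) ; Δ = (0.000000, -0.000000)
  [+6]  conj(Y_{6,6})(Ω₁) = (0.000028, 0.000009) ; Y_{6,6}(Ω₂) = (0.000000, 0.000000) ; Δ = (0.000000, 0.000000)
Accumulated sum (0.654252, -0.000000); after 4π/(2l+1) scaling, (0.632429, -0.000000) ⇒ P_6 = 0.632429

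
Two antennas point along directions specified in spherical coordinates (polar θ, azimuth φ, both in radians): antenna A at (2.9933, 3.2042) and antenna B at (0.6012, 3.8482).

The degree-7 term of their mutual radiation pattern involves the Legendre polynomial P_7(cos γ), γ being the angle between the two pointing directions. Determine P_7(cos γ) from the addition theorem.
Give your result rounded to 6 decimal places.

0.029186

Addition theorem: P_7(cos γ) = (4π/15) Σ_m Y*_{lm}(Ω₁) Y_{lm}(Ω₂), m = −7…7:
  term(m=-7) = -0.000000+0.000000i   from Y*(Ω₁)=-0.000001-0.000000i, Y(Ω₂)=-0.002147-0.009011i
  term(m=-6) = +0.000001-0.000001i   from Y*(Ω₁)=-0.000018-0.000007i, Y(Ω₂)=-0.023008+0.044988i
  term(m=-5) = -0.000050+0.000004i   from Y*(Ω₁)=-0.000288-0.000093i, Y(Ω₂)=+0.153976-0.063553i
  term(m=-4) = +0.001027+0.000652i   from Y*(Ω₁)=-0.003256-0.000833i, Y(Ω₂)=-0.343999-0.112154i
  term(m=-3) = -0.004608-0.012199i   from Y*(Ω₁)=-0.026385-0.005015i, Y(Ω₂)=+0.253377+0.414173i
  term(m=-2) = -0.010890+0.037477i   from Y*(Ω₁)=-0.148226-0.018658i, Y(Ω₂)=+0.040995-0.257996i
  term(m=-1) = -0.107763+0.080907i   from Y*(Ω₁)=-0.517497-0.032441i, Y(Ω₂)=+0.197662-0.168734i
  term(m=+0) = +0.279408+0.000000i   from Y*(Ω₁)=-0.780928-0.000000i, Y(Ω₂)=-0.357790+0.000000i
  term(m=+1) = -0.107763-0.080907i   from Y*(Ω₁)=+0.517497-0.032441i, Y(Ω₂)=-0.197662-0.168734i
  term(m=+2) = -0.010890-0.037477i   from Y*(Ω₁)=-0.148226+0.018658i, Y(Ω₂)=+0.040995+0.257996i
  term(m=+3) = -0.004608+0.012199i   from Y*(Ω₁)=+0.026385-0.005015i, Y(Ω₂)=-0.253377+0.414173i
  term(m=+4) = +0.001027-0.000652i   from Y*(Ω₁)=-0.003256+0.000833i, Y(Ω₂)=-0.343999+0.112154i
  term(m=+5) = -0.000050-0.000004i   from Y*(Ω₁)=+0.000288-0.000093i, Y(Ω₂)=-0.153976-0.063553i
  term(m=+6) = +0.000001+0.000001i   from Y*(Ω₁)=-0.000018+0.000007i, Y(Ω₂)=-0.023008-0.044988i
  term(m=+7) = -0.000000-0.000000i   from Y*(Ω₁)=+0.000001-0.000000i, Y(Ω₂)=+0.002147-0.009011i
Σ over m = +0.034838-0.000000i; ×(4π/15) → +0.029186-0.000000i. Real part: 0.029186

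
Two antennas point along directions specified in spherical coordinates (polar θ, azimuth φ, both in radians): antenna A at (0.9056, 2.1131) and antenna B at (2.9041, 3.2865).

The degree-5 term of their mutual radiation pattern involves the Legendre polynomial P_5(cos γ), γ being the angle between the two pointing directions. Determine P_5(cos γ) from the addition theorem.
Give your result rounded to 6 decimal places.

-0.024586

Term-by-term m-sum for l=5 (normalisation 4π/11 = 1.142397):
  m=-5: Y*=(-0.058348, -0.127199)  Y=(-0.000251, 0.000222)  product (0.000043, 0.000019)
  m=-4: Y*=(-0.195566, 0.286830)  Y=(-0.003657, 0.002394)  product (0.000029, -0.001517)
  m=-3: Y*=(0.408562, 0.022950)  Y=(-0.030652, 0.014233)  product (-0.012850, 0.005112)
  m=-2: Y*=(-0.043225, -0.081787)  Y=(-0.160234, 0.047783)  product (0.010834, 0.011040)
  m=-1: Y*=(0.167217, -0.277509)  Y=(-0.485735, 0.070883)  product (-0.061552, 0.146649)
  m=+0: Y*=(-0.182177, -0.000000)  Y=(-0.578954, 0.000000)  product (0.105472, 0.000000)
  m=+1: Y*=(-0.167217, -0.277509)  Y=(0.485735, 0.070883)  product (-0.061552, -0.146649)
  m=+2: Y*=(-0.043225, 0.081787)  Y=(-0.160234, -0.047783)  product (0.010834, -0.011040)
  m=+3: Y*=(-0.408562, 0.022950)  Y=(0.030652, 0.014233)  product (-0.012850, -0.005112)
  m=+4: Y*=(-0.195566, -0.286830)  Y=(-0.003657, -0.002394)  product (0.000029, 0.001517)
  m=+5: Y*=(0.058348, -0.127199)  Y=(0.000251, 0.000222)  product (0.000043, -0.000019)
Σ over m = (-0.021521, 0.000000); ×(4π/11) → (-0.024586, 0.000000). Real part: -0.024586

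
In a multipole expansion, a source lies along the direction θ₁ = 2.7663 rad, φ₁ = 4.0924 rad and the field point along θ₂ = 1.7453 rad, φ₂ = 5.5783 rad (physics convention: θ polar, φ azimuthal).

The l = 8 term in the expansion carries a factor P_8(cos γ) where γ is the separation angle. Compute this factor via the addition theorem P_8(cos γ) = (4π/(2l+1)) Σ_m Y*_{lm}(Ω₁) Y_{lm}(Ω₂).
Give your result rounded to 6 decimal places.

Term-by-term m-sum for l=8 (normalisation 4π/17 = 0.739198):
  m=-8: Y*=(0.000041, 0.000163)  Y=(0.364663, -0.273841)  product (0.000060, 0.000048)
  m=-7: Y*=(0.001588, 0.000621)  Y=(-0.070748, 0.313712)  product (-0.000307, 0.000454)
  m=-6: Y*=(0.009162, -0.005981)  Y=(0.087386, 0.166598)  product (0.001797, 0.001004)
  m=-5: Y*=(0.002081, -0.049938)  Y=(-0.309084, -0.124469)  product (-0.006859, 0.015176)
  m=-4: Y*=(-0.131052, -0.102055)  Y=(-0.083106, 0.027730)  product (0.013721, 0.004847)
  m=-3: Y*=(-0.372766, 0.110902)  Y=(0.168763, -0.279091)  product (-0.031958, 0.122752)
  m=-2: Y*=(-0.185376, 0.539762)  Y=(-0.006584, -0.040536)  product (0.023100, 0.003960)
  m=-1: Y*=(0.182987, 0.256323)  Y=(0.243857, 0.207443)  product (-0.008550, 0.100466)
  m=+0: Y*=(-0.374303, -0.000000)  Y=(0.027189, 0.000000)  product (-0.010177, -0.000000)
  m=+1: Y*=(-0.182987, 0.256323)  Y=(-0.243857, 0.207443)  product (-0.008550, -0.100466)
  m=+2: Y*=(-0.185376, -0.539762)  Y=(-0.006584, 0.040536)  product (0.023100, -0.003960)
  m=+3: Y*=(0.372766, 0.110902)  Y=(-0.168763, -0.279091)  product (-0.031958, -0.122752)
  m=+4: Y*=(-0.131052, 0.102055)  Y=(-0.083106, -0.027730)  product (0.013721, -0.004847)
  m=+5: Y*=(-0.002081, -0.049938)  Y=(0.309084, -0.124469)  product (-0.006859, -0.015176)
  m=+6: Y*=(0.009162, 0.005981)  Y=(0.087386, -0.166598)  product (0.001797, -0.001004)
  m=+7: Y*=(-0.001588, 0.000621)  Y=(0.070748, 0.313712)  product (-0.000307, -0.000454)
  m=+8: Y*=(0.000041, -0.000163)  Y=(0.364663, 0.273841)  product (0.000060, -0.000048)
Σ over m = (-0.028168, -0.000000); ×(4π/17) → (-0.020821, -0.000000). Real part: -0.020821

-0.020821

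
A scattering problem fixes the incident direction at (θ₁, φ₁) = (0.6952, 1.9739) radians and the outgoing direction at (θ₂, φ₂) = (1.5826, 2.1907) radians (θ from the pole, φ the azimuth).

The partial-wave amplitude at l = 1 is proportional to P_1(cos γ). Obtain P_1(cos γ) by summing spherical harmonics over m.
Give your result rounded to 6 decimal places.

0.616437

Expand P_1 via completeness: Σ_{m} conj(Y_{1,m}) at Ω₁ times Y_{1,m} at Ω₂ —
  m=-1: (-0.086811, 0.203565) × (-0.200703, -0.281190) = (0.074664, -0.016446)  (running Σ = (0.074664, -0.016446))
  m=0: (0.375210, -0.000000) × (-0.005767, 0.000000) = (-0.002164, 0.000000)  (running Σ = (0.072500, -0.016446))
  m=1: (0.086811, 0.203565) × (0.200703, -0.281190) = (0.074664, 0.016446)  (running Σ = (0.147163, 0.000000))
Σ over m = (0.147163, 0.000000); ×(4π/3) → (0.616437, 0.000000). Real part: 0.616437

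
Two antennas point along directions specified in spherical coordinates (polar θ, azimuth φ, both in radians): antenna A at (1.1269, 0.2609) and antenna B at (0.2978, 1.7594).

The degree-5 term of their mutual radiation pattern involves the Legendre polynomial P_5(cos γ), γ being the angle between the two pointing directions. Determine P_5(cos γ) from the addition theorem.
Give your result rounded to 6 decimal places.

0.226824

Term-by-term m-sum for l=5 (normalisation 4π/11 = 1.142397):
  [-5]  conj(Y_{5,-5})(Ω₁) = (0.073368, 0.268968) ; Y_{5,-5}(Ω₂) = (-0.000817, -0.000593) ; Δ = (0.000100, -0.000263)
  [-4]  conj(Y_{5,-4})(Ω₁) = (0.210934, 0.362331) ; Y_{5,-4}(Ω₂) = (0.007578, -0.007123) ; Δ = (0.004179, 0.001243)
  [-3]  conj(Y_{5,-3})(Ω₁) = (0.119219, 0.118577) ; Y_{5,-3}(Ω₂) = (0.033850, 0.053301) ; Δ = (-0.002285, 0.010368)
  [-2]  conj(Y_{5,-2})(Ω₁) = (-0.229868, -0.132164) ; Y_{5,-2}(Ω₂) = (-0.225868, 0.089484) ; Δ = (0.063746, 0.009282)
  [-1]  conj(Y_{5,-1})(Ω₁) = (-0.242499, -0.064744) ; Y_{5,-1}(Ω₂) = (-0.101224, -0.530322) ; Δ = (-0.009788, 0.135156)
  [+0]  conj(Y_{5,0})(Ω₁) = (0.212579, -0.000000) ; Y_{5,0}(Ω₂) = (0.407599, 0.000000) ; Δ = (0.086647, 0.000000)
  [+1]  conj(Y_{5,1})(Ω₁) = (0.242499, -0.064744) ; Y_{5,1}(Ω₂) = (0.101224, -0.530322) ; Δ = (-0.009788, -0.135156)
  [+2]  conj(Y_{5,2})(Ω₁) = (-0.229868, 0.132164) ; Y_{5,2}(Ω₂) = (-0.225868, -0.089484) ; Δ = (0.063746, -0.009282)
  [+3]  conj(Y_{5,3})(Ω₁) = (-0.119219, 0.118577) ; Y_{5,3}(Ω₂) = (-0.033850, 0.053301) ; Δ = (-0.002285, -0.010368)
  [+4]  conj(Y_{5,4})(Ω₁) = (0.210934, -0.362331) ; Y_{5,4}(Ω₂) = (0.007578, 0.007123) ; Δ = (0.004179, -0.001243)
  [+5]  conj(Y_{5,5})(Ω₁) = (-0.073368, 0.268968) ; Y_{5,5}(Ω₂) = (0.000817, -0.000593) ; Δ = (0.000100, 0.000263)
Σ over m = (0.198551, -0.000000); ×(4π/11) → (0.226824, -0.000000). Real part: 0.226824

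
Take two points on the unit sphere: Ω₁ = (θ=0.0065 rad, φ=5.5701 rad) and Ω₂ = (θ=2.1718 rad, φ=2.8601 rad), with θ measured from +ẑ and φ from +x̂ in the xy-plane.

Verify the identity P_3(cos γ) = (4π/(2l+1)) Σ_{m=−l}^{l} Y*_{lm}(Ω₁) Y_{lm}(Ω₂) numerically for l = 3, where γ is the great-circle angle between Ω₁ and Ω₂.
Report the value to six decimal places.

0.391710

Expand P_3 via completeness: Σ_{m} conj(Y_{3,m}) at Ω₁ times Y_{3,m} at Ω₂ —
  term(m=-3) = -0.000000+0.000000i   from Y*(Ω₁)=-0.000000-0.000000i, Y(Ω₂)=-0.155458-0.175004i
  term(m=-2) = -0.000011+0.000013i   from Y*(Ω₁)=+0.000006-0.000043i, Y(Ω₂)=-0.332443-0.209810i
  term(m=-1) = -0.001218+0.000561i   from Y*(Ω₁)=+0.006355-0.005496i, Y(Ω₂)=-0.153324-0.044337i
  term(m=+0) = +0.220657+0.000000i   from Y*(Ω₁)=+0.746258-0.000000i, Y(Ω₂)=+0.295685+0.000000i
  term(m=+1) = -0.001218-0.000561i   from Y*(Ω₁)=-0.006355-0.005496i, Y(Ω₂)=+0.153324-0.044337i
  term(m=+2) = -0.000011-0.000013i   from Y*(Ω₁)=+0.000006+0.000043i, Y(Ω₂)=-0.332443+0.209810i
  term(m=+3) = -0.000000-0.000000i   from Y*(Ω₁)=+0.000000-0.000000i, Y(Ω₂)=+0.155458-0.175004i
Accumulated sum +0.218199-0.000000i; after 4π/(2l+1) scaling, +0.391710-0.000000i ⇒ P_3 = 0.391710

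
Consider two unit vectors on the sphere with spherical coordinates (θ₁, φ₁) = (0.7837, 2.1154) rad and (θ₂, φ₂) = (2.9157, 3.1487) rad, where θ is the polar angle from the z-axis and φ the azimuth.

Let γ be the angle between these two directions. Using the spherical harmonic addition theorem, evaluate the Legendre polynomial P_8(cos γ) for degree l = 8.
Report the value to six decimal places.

0.234292

Expand P_8 via completeness: Σ_{m} conj(Y_{8,m}) at Ω₁ times Y_{8,m} at Ω₂ —
  term(m=-8) = (-0.000000, -0.000000)   from Y*(Ω₁)=(-0.011063, -0.029791), Y(Ω₂)=(0.000003, -0.000000)
  term(m=-7) = (-0.000004, 0.000006)   from Y*(Ω₁)=(-0.079269, 0.099925), Y(Ω₂)=(0.000057, -0.000003)
  term(m=-6) = (0.000191, 0.000016)   from Y*(Ω₁)=(0.301508, 0.038201), Y(Ω₂)=(0.000629, -0.000027)
  term(m=-5) = (-0.001007, -0.002063)   from Y*(Ω₁)=(-0.185697, -0.417424), Y(Ω₂)=(0.005021, -0.000179)
  term(m=-4) = (-0.005904, 0.009028)   from Y*(Ω₁)=(-0.207000, 0.297679), Y(Ω₂)=(0.029739, -0.000846)
  term(m=-3) = (-0.006391, -0.000267)   from Y*(Ω₁)=(-0.049479, -0.003122), Y(Ω₂)=(0.128996, -0.002751)
  term(m=-2) = (0.070280, 0.129940)   from Y*(Ω₁)=(0.177143, 0.338944), Y(Ω₂)=(0.386238, -0.005491)
  term(m=-1) = (0.046996, -0.078848)   from Y*(Ω₁)=(0.070109, -0.115748), Y(Ω₂)=(0.678283, -0.004821)
  term(m=+0) = (0.108635, 0.000000)   from Y*(Ω₁)=(0.345089, -0.000000), Y(Ω₂)=(0.314802, 0.000000)
  term(m=+1) = (0.046996, 0.078848)   from Y*(Ω₁)=(-0.070109, -0.115748), Y(Ω₂)=(-0.678283, -0.004821)
  term(m=+2) = (0.070280, -0.129940)   from Y*(Ω₁)=(0.177143, -0.338944), Y(Ω₂)=(0.386238, 0.005491)
  term(m=+3) = (-0.006391, 0.000267)   from Y*(Ω₁)=(0.049479, -0.003122), Y(Ω₂)=(-0.128996, -0.002751)
  term(m=+4) = (-0.005904, -0.009028)   from Y*(Ω₁)=(-0.207000, -0.297679), Y(Ω₂)=(0.029739, 0.000846)
  term(m=+5) = (-0.001007, 0.002063)   from Y*(Ω₁)=(0.185697, -0.417424), Y(Ω₂)=(-0.005021, -0.000179)
  term(m=+6) = (0.000191, -0.000016)   from Y*(Ω₁)=(0.301508, -0.038201), Y(Ω₂)=(0.000629, 0.000027)
  term(m=+7) = (-0.000004, -0.000006)   from Y*(Ω₁)=(0.079269, 0.099925), Y(Ω₂)=(-0.000057, -0.000003)
  term(m=+8) = (-0.000000, 0.000000)   from Y*(Ω₁)=(-0.011063, 0.029791), Y(Ω₂)=(0.000003, 0.000000)
Accumulated sum (0.316955, 0.000000); after 4π/(2l+1) scaling, (0.234292, 0.000000) ⇒ P_8 = 0.234292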